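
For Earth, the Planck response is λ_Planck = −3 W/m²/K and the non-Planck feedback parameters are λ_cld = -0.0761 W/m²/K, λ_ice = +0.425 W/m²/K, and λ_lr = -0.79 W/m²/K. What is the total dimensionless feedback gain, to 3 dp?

-0.147

Convert to gains: g_cld = -0.0761/3 = -0.02537; g_ice = 0.425/3 = 0.1417; g_lr = -0.79/3 = -0.2633.
Total gain g = -0.14697.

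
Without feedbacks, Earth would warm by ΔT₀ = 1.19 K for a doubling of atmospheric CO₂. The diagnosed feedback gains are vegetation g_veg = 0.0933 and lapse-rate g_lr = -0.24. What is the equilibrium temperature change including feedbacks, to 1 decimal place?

1.0 K

Total gain g = 0.0933 − 0.24 = -0.1467.
Amplification A = 1/(1 + 0.1467) = 0.8721.
ΔT = 1.19 × 0.8721 = 1.0 K.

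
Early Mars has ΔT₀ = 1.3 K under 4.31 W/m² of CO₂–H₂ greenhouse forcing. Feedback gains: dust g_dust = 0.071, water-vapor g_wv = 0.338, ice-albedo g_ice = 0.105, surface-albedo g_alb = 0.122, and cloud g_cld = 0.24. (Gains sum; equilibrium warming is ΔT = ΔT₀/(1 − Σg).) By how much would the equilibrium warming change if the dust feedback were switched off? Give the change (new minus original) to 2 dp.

-3.82 K

Original: g = 0.876, ΔT = 1.3/(1−0.876) = 10.4839 K.
Without dust: g' = 0.805, ΔT' = 1.3/(1−0.805) = 6.6667 K.
Change = 6.6667 − 10.4839 = -3.82 K.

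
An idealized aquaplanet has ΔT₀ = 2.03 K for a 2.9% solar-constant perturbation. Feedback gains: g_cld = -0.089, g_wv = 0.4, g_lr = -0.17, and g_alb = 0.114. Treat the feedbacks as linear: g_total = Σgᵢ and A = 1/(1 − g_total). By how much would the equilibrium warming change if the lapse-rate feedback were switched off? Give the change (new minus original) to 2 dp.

0.81 K

Original: g = 0.255, ΔT = 2.03/(1−0.255) = 2.7248 K.
Without lapse-rate: g' = 0.425, ΔT' = 2.03/(1−0.425) = 3.5304 K.
Change = 3.5304 − 2.7248 = 0.81 K.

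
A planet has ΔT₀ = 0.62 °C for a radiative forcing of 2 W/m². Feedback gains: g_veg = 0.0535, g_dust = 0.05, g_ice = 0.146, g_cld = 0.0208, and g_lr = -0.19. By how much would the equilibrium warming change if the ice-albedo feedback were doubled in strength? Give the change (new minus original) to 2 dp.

Original: g = 0.0803, ΔT = 0.62/(1−0.0803) = 0.6741 °C.
With doubled ice-albedo: g' = 0.2263, ΔT' = 0.62/(1−0.2263) = 0.8013 °C.
Change = 0.8013 − 0.6741 = 0.13 °C.

0.13 °C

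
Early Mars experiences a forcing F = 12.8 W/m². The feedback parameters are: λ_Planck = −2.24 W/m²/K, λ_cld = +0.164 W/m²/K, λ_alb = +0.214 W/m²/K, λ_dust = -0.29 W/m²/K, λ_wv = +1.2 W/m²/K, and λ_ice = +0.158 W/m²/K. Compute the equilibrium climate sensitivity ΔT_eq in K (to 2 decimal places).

Net feedback parameter λ = (−2.24) + (+0.164) + (+0.214) + (-0.29) + (+1.2) + (+0.158) = -0.794 W/m²/K.
ΔT = −F/λ = −12.8/(-0.794) = 16.12 K.

16.12 K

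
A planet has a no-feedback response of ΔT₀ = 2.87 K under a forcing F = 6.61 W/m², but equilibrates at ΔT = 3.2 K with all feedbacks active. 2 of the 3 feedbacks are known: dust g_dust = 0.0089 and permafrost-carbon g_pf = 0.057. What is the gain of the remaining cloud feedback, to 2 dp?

Amplification A = ΔT/ΔT₀ = 3.2/2.87 = 1.115.
Total gain g = 1 − 1/A = 1 − 1/1.115 = 0.1031.
Known gains sum to 0.0089 + 0.057 = 0.0659.
g_cld = 0.1031 − 0.0659 = 0.04.

0.04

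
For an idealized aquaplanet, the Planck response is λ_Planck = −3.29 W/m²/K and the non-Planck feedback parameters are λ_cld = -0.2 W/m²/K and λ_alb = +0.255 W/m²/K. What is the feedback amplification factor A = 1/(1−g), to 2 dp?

1.02

Convert to gains: g_cld = -0.2/3.29 = -0.06079; g_alb = 0.255/3.29 = 0.07751.
Total gain g = 0.01672.
A = 1/(1 − 0.01672) = 1.02.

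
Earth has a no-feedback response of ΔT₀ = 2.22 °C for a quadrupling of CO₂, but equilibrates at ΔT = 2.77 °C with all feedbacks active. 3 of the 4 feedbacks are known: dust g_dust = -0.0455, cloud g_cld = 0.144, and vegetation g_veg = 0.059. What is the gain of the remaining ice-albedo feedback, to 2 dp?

Amplification A = ΔT/ΔT₀ = 2.77/2.22 = 1.248.
Total gain g = 1 − 1/A = 1 − 1/1.248 = 0.1987.
Known gains sum to -0.0455 + 0.144 + 0.059 = 0.1575.
g_ice = 0.1987 − 0.1575 = 0.04.

0.04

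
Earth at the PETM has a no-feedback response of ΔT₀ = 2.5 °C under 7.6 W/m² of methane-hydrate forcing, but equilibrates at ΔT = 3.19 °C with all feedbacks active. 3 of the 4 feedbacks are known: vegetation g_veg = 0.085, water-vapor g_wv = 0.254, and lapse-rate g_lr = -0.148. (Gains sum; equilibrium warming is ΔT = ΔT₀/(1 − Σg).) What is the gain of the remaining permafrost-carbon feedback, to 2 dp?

0.03

Amplification A = ΔT/ΔT₀ = 3.19/2.5 = 1.276.
Total gain g = 1 − 1/A = 1 − 1/1.276 = 0.2163.
Known gains sum to 0.085 + 0.254 − 0.148 = 0.191.
g_pf = 0.2163 − 0.191 = 0.03.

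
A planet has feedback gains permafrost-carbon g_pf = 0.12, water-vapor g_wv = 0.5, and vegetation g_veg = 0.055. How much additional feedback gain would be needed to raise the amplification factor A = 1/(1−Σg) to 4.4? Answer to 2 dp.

Current total gain = 0.675.
Target gain for A = 4.4: g* = 1 − 1/4.4 = 0.7727.
Additional gain needed = 0.7727 − 0.675 = 0.10.

0.10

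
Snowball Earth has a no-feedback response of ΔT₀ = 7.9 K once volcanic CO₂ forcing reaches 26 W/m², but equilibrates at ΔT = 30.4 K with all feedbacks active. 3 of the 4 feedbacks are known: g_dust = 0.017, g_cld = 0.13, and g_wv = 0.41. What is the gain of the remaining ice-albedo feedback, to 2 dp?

Amplification A = ΔT/ΔT₀ = 30.4/7.9 = 3.848.
Total gain g = 1 − 1/A = 1 − 1/3.848 = 0.7401.
Known gains sum to 0.017 + 0.13 + 0.41 = 0.557.
g_ice = 0.7401 − 0.557 = 0.18.

0.18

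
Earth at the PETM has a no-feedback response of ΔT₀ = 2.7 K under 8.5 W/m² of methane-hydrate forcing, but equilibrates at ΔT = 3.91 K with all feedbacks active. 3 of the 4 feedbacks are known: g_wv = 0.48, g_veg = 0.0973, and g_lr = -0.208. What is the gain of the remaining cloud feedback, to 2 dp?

Amplification A = ΔT/ΔT₀ = 3.91/2.7 = 1.448.
Total gain g = 1 − 1/A = 1 − 1/1.448 = 0.3094.
Known gains sum to 0.48 + 0.0973 − 0.208 = 0.3693.
g_cld = 0.3094 − 0.3693 = -0.06.

-0.06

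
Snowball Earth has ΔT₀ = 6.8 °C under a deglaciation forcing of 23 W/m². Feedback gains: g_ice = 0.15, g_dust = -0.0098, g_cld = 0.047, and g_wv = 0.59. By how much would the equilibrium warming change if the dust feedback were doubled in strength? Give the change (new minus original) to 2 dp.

-1.29 °C

Original: g = 0.7772, ΔT = 6.8/(1−0.7772) = 30.5206 °C.
With doubled dust: g' = 0.7674, ΔT' = 6.8/(1−0.7674) = 29.2347 °C.
Change = 29.2347 − 30.5206 = -1.29 °C.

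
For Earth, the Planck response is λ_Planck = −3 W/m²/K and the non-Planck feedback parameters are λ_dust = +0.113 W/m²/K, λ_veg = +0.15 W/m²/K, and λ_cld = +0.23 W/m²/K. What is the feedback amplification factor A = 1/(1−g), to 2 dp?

1.20

Convert to gains: g_dust = 0.113/3 = 0.03767; g_veg = 0.15/3 = 0.05; g_cld = 0.23/3 = 0.07667.
Total gain g = 0.16434.
A = 1/(1 − 0.16434) = 1.20.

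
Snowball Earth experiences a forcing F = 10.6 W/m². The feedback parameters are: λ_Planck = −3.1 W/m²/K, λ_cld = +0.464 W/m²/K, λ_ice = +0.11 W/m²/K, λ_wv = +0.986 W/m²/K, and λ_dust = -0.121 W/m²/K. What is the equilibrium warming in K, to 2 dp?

Net feedback parameter λ = (−3.1) + (+0.464) + (+0.11) + (+0.986) + (-0.121) = -1.661 W/m²/K.
ΔT = −F/λ = −10.6/(-1.661) = 6.38 K.

6.38 K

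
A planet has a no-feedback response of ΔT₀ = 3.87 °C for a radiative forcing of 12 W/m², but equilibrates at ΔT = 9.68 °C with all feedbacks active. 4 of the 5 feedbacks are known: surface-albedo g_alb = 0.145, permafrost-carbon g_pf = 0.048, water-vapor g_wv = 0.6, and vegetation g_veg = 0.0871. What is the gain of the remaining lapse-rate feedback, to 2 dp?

-0.28

Amplification A = ΔT/ΔT₀ = 9.68/3.87 = 2.501.
Total gain g = 1 − 1/A = 1 − 1/2.501 = 0.6002.
Known gains sum to 0.145 + 0.048 + 0.6 + 0.0871 = 0.8801.
g_lr = 0.6002 − 0.8801 = -0.28.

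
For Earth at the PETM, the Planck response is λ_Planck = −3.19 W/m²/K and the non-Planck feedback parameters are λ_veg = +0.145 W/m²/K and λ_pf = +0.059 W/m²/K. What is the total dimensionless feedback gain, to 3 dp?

Convert to gains: g_veg = 0.145/3.19 = 0.04545; g_pf = 0.059/3.19 = 0.0185.
Total gain g = 0.06395.

0.064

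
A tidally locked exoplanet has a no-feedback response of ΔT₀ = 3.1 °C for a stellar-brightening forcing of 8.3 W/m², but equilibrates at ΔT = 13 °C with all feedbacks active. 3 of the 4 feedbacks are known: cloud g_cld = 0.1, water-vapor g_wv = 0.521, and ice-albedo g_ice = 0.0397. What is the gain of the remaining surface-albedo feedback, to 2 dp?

Amplification A = ΔT/ΔT₀ = 13/3.1 = 4.194.
Total gain g = 1 − 1/A = 1 − 1/4.194 = 0.7616.
Known gains sum to 0.1 + 0.521 + 0.0397 = 0.6607.
g_alb = 0.7616 − 0.6607 = 0.10.

0.10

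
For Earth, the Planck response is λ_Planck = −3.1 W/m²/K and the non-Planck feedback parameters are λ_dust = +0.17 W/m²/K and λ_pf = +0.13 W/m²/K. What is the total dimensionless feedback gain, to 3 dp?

Convert to gains: g_dust = 0.17/3.1 = 0.05484; g_pf = 0.13/3.1 = 0.04194.
Total gain g = 0.09678.

0.097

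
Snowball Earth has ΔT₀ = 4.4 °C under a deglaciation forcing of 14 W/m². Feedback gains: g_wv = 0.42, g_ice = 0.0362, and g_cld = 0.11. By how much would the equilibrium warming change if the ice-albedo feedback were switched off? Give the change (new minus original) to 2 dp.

-0.78 °C

Original: g = 0.5662, ΔT = 4.4/(1−0.5662) = 10.1429 °C.
Without ice-albedo: g' = 0.53, ΔT' = 4.4/(1−0.53) = 9.3617 °C.
Change = 9.3617 − 10.1429 = -0.78 °C.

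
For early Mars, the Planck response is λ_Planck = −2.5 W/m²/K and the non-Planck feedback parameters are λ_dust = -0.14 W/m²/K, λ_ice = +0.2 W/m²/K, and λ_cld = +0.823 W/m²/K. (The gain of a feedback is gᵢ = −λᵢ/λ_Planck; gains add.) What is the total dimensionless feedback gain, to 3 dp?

0.353

Convert to gains: g_dust = -0.14/2.5 = -0.056; g_ice = 0.2/2.5 = 0.08; g_cld = 0.823/2.5 = 0.3292.
Total gain g = 0.3532.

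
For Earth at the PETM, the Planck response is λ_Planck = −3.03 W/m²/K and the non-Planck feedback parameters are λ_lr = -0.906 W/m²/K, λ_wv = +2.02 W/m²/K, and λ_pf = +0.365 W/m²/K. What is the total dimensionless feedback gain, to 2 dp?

0.49

Convert to gains: g_lr = -0.906/3.03 = -0.299; g_wv = 2.02/3.03 = 0.6667; g_pf = 0.365/3.03 = 0.1205.
Total gain g = 0.4882.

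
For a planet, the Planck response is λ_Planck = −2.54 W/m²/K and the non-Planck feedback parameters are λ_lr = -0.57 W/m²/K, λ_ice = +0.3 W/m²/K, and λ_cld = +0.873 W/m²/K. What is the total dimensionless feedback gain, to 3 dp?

0.237

Convert to gains: g_lr = -0.57/2.54 = -0.2244; g_ice = 0.3/2.54 = 0.1181; g_cld = 0.873/2.54 = 0.3437.
Total gain g = 0.2374.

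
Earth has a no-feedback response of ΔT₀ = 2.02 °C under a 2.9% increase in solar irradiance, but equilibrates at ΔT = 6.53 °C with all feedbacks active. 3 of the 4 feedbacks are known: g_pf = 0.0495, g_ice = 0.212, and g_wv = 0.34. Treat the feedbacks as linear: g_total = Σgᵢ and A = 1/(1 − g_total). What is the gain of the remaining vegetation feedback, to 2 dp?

0.09

Amplification A = ΔT/ΔT₀ = 6.53/2.02 = 3.233.
Total gain g = 1 − 1/A = 1 − 1/3.233 = 0.6907.
Known gains sum to 0.0495 + 0.212 + 0.34 = 0.6015.
g_veg = 0.6907 − 0.6015 = 0.09.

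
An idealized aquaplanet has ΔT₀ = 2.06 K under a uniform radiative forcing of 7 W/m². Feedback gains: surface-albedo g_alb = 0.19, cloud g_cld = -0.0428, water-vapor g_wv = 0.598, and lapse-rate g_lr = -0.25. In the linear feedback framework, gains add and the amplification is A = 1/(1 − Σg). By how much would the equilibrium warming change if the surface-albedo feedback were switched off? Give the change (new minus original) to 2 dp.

-1.12 K

Original: g = 0.4952, ΔT = 2.06/(1−0.4952) = 4.0808 K.
Without surface-albedo: g' = 0.3052, ΔT' = 2.06/(1−0.3052) = 2.9649 K.
Change = 2.9649 − 4.0808 = -1.12 K.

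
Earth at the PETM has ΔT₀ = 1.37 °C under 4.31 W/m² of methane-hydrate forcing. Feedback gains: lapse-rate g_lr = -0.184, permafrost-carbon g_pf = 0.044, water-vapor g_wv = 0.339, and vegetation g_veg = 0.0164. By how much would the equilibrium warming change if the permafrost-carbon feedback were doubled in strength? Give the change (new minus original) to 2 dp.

0.10 °C

Original: g = 0.2154, ΔT = 1.37/(1−0.2154) = 1.7461 °C.
With doubled permafrost-carbon: g' = 0.2594, ΔT' = 1.37/(1−0.2594) = 1.8499 °C.
Change = 1.8499 − 1.7461 = 0.10 °C.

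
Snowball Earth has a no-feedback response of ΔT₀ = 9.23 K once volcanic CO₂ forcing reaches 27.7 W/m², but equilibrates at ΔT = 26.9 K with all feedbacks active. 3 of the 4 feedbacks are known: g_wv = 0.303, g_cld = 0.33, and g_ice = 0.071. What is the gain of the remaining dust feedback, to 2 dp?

Amplification A = ΔT/ΔT₀ = 26.9/9.23 = 2.914.
Total gain g = 1 − 1/A = 1 − 1/2.914 = 0.6568.
Known gains sum to 0.303 + 0.33 + 0.071 = 0.704.
g_dust = 0.6568 − 0.704 = -0.05.

-0.05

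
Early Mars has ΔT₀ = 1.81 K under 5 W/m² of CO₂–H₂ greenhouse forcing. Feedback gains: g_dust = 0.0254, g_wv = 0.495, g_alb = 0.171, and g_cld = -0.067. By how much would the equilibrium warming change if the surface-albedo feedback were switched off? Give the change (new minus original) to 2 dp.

-1.51 K

Original: g = 0.6244, ΔT = 1.81/(1−0.6244) = 4.8190 K.
Without surface-albedo: g' = 0.4534, ΔT' = 1.81/(1−0.4534) = 3.3114 K.
Change = 3.3114 − 4.8190 = -1.51 K.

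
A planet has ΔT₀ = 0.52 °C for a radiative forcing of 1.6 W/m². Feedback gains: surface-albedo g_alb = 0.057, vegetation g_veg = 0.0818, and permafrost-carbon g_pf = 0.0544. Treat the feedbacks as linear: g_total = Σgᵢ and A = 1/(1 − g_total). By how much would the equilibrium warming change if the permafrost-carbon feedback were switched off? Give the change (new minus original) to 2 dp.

-0.04 °C

Original: g = 0.1932, ΔT = 0.52/(1−0.1932) = 0.6445 °C.
Without permafrost-carbon: g' = 0.1388, ΔT' = 0.52/(1−0.1388) = 0.6038 °C.
Change = 0.6038 − 0.6445 = -0.04 °C.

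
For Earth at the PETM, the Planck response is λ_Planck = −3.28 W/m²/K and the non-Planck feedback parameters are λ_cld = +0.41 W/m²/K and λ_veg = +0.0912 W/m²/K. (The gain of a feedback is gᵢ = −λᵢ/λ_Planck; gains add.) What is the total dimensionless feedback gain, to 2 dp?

Convert to gains: g_cld = 0.41/3.28 = 0.125; g_veg = 0.0912/3.28 = 0.0278.
Total gain g = 0.1528.

0.15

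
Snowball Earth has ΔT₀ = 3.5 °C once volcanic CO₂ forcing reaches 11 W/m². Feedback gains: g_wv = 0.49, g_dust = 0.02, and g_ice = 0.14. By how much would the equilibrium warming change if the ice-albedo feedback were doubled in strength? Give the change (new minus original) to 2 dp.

6.67 °C

Original: g = 0.65, ΔT = 3.5/(1−0.65) = 10.0000 °C.
With doubled ice-albedo: g' = 0.79, ΔT' = 3.5/(1−0.79) = 16.6667 °C.
Change = 16.6667 − 10.0000 = 6.67 °C.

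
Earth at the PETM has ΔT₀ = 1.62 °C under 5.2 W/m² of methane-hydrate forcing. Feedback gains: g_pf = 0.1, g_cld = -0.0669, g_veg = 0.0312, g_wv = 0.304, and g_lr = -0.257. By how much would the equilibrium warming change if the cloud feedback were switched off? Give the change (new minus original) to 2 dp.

0.15 °C

Original: g = 0.1113, ΔT = 1.62/(1−0.1113) = 1.8229 °C.
Without cloud: g' = 0.1782, ΔT' = 1.62/(1−0.1782) = 1.9713 °C.
Change = 1.9713 − 1.8229 = 0.15 °C.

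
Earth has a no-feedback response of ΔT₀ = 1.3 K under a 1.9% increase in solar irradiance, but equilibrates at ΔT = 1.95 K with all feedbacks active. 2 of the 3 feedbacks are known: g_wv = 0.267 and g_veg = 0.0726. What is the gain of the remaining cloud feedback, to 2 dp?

-0.01

Amplification A = ΔT/ΔT₀ = 1.95/1.3 = 1.5.
Total gain g = 1 − 1/A = 1 − 1/1.5 = 0.3333.
Known gains sum to 0.267 + 0.0726 = 0.3396.
g_cld = 0.3333 − 0.3396 = -0.01.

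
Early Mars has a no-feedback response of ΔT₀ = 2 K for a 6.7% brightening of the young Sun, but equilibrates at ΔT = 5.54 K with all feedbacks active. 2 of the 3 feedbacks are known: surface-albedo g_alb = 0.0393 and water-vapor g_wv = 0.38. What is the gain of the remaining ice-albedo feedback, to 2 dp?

0.22

Amplification A = ΔT/ΔT₀ = 5.54/2 = 2.77.
Total gain g = 1 − 1/A = 1 − 1/2.77 = 0.639.
Known gains sum to 0.0393 + 0.38 = 0.4193.
g_ice = 0.639 − 0.4193 = 0.22.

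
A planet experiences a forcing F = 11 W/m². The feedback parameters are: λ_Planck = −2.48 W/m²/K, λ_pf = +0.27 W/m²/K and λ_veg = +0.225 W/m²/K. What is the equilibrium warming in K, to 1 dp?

5.5 K

Net feedback parameter λ = (−2.48) + (+0.27) + (+0.225) = -1.985 W/m²/K.
ΔT = −F/λ = −11/(-1.985) = 5.5 K.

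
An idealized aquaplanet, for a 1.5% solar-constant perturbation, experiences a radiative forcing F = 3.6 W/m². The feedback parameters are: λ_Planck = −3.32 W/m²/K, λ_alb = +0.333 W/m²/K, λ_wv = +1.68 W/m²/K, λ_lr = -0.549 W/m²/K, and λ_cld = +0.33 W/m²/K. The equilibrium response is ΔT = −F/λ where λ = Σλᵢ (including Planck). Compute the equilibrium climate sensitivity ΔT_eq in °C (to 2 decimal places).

Net feedback parameter λ = (−3.32) + (+0.333) + (+1.68) + (-0.549) + (+0.33) = -1.526 W/m²/K.
ΔT = −F/λ = −3.6/(-1.526) = 2.36 °C.

2.36 °C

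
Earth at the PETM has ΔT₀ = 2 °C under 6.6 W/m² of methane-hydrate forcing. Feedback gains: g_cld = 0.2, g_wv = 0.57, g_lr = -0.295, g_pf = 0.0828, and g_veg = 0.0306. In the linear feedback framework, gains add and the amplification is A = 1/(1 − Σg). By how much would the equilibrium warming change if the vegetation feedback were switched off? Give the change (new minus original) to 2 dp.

Original: g = 0.5884, ΔT = 2/(1−0.5884) = 4.8591 °C.
Without vegetation: g' = 0.5578, ΔT' = 2/(1−0.5578) = 4.5228 °C.
Change = 4.5228 − 4.8591 = -0.34 °C.

-0.34 °C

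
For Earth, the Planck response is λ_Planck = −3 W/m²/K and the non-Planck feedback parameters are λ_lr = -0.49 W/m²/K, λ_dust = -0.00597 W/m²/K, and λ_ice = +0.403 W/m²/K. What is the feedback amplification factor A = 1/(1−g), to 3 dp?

0.970

Convert to gains: g_lr = -0.49/3 = -0.1633; g_dust = -0.00597/3 = -0.00199; g_ice = 0.403/3 = 0.1343.
Total gain g = -0.03099.
A = 1/(1 + 0.03099) = 0.970.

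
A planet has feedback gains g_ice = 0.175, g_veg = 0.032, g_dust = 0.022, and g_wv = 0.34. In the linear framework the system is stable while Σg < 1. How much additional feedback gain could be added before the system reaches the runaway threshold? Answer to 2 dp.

0.43

Current total gain = 0.175 + 0.032 + 0.022 + 0.34 = 0.569.
Margin to runaway = 1 − 0.569 = 0.43.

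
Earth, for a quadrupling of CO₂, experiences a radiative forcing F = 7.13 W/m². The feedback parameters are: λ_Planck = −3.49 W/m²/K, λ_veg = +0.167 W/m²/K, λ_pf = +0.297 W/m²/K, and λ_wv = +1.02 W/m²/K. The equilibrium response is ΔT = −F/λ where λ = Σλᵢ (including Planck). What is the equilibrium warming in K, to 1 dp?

Net feedback parameter λ = (−3.49) + (+0.167) + (+0.297) + (+1.02) = -2.006 W/m²/K.
ΔT = −F/λ = −7.13/(-2.006) = 3.6 K.

3.6 K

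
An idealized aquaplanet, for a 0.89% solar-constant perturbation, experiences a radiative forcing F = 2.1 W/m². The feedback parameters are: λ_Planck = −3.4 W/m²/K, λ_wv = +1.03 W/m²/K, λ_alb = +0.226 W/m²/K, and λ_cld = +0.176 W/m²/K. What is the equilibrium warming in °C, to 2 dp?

1.07 °C

Net feedback parameter λ = (−3.4) + (+1.03) + (+0.226) + (+0.176) = -1.968 W/m²/K.
ΔT = −F/λ = −2.1/(-1.968) = 1.07 °C.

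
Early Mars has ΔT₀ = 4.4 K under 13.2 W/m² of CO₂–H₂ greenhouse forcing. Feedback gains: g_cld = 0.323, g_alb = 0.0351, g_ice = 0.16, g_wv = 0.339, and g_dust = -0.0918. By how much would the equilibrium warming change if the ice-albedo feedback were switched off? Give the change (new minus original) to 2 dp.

-7.60 K

Original: g = 0.7653, ΔT = 4.4/(1−0.7653) = 18.7473 K.
Without ice-albedo: g' = 0.6053, ΔT' = 4.4/(1−0.6053) = 11.1477 K.
Change = 11.1477 − 18.7473 = -7.60 K.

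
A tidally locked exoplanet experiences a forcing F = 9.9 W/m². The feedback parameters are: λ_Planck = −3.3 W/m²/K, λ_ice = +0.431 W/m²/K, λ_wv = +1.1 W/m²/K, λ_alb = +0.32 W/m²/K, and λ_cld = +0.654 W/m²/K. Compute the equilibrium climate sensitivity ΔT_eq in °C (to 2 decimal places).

12.45 °C

Net feedback parameter λ = (−3.3) + (+0.431) + (+1.1) + (+0.32) + (+0.654) = -0.795 W/m²/K.
ΔT = −F/λ = −9.9/(-0.795) = 12.45 °C.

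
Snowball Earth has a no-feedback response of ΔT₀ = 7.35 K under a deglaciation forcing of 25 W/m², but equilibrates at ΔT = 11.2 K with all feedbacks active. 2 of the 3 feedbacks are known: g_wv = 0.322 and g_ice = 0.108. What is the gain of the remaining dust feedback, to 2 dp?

-0.09

Amplification A = ΔT/ΔT₀ = 11.2/7.35 = 1.524.
Total gain g = 1 − 1/A = 1 − 1/1.524 = 0.3438.
Known gains sum to 0.322 + 0.108 = 0.43.
g_dust = 0.3438 − 0.43 = -0.09.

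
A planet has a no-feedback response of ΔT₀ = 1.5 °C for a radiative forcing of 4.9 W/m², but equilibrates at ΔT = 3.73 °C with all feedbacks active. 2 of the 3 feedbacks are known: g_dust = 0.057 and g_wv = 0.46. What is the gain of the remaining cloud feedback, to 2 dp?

Amplification A = ΔT/ΔT₀ = 3.73/1.5 = 2.487.
Total gain g = 1 − 1/A = 1 − 1/2.487 = 0.5979.
Known gains sum to 0.057 + 0.46 = 0.517.
g_cld = 0.5979 − 0.517 = 0.08.

0.08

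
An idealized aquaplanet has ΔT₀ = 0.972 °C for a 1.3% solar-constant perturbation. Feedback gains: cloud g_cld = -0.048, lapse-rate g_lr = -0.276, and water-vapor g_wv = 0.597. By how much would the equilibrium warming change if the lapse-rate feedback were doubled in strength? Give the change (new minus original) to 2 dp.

-0.37 °C

Original: g = 0.273, ΔT = 0.972/(1−0.273) = 1.3370 °C.
With doubled lapse-rate: g' = -0.003, ΔT' = 0.972/(1+0.003) = 0.9691 °C.
Change = 0.9691 − 1.3370 = -0.37 °C.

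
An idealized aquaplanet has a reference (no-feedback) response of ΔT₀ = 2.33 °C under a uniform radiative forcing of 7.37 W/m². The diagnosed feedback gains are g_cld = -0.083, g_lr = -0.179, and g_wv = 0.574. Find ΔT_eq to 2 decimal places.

3.39 °C

Total gain g = -0.083 − 0.179 + 0.574 = 0.312.
Amplification A = 1/(1 − 0.312) = 1.453.
ΔT = 2.33 × 1.453 = 3.39 °C.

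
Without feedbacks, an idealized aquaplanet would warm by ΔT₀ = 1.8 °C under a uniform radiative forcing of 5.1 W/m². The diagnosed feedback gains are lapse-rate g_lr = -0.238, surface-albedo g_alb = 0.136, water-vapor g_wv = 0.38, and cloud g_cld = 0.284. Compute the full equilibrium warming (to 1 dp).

Total gain g = -0.238 + 0.136 + 0.38 + 0.284 = 0.562.
Amplification A = 1/(1 − 0.562) = 2.283.
ΔT = 1.8 × 2.283 = 4.1 °C.

4.1 °C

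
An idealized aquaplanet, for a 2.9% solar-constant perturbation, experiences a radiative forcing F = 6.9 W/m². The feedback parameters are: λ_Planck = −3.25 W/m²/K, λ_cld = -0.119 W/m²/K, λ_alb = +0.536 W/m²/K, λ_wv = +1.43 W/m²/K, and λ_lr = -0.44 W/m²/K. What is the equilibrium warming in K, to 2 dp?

3.74 K

Net feedback parameter λ = (−3.25) + (-0.119) + (+0.536) + (+1.43) + (-0.44) = -1.843 W/m²/K.
ΔT = −F/λ = −6.9/(-1.843) = 3.74 K.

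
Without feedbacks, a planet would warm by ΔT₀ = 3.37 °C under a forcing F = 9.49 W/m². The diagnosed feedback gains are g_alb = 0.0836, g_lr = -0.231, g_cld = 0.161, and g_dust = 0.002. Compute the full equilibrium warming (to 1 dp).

3.4 °C

Total gain g = 0.0836 − 0.231 + 0.161 + 0.002 = 0.0156.
Amplification A = 1/(1 − 0.0156) = 1.016.
ΔT = 3.37 × 1.016 = 3.4 °C.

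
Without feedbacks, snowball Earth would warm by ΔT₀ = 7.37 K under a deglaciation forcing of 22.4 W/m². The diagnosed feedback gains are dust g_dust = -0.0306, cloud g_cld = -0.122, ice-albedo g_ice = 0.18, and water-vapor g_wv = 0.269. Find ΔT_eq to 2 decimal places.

10.47 K

Total gain g = -0.0306 − 0.122 + 0.18 + 0.269 = 0.2964.
Amplification A = 1/(1 − 0.2964) = 1.421.
ΔT = 7.37 × 1.421 = 10.47 K.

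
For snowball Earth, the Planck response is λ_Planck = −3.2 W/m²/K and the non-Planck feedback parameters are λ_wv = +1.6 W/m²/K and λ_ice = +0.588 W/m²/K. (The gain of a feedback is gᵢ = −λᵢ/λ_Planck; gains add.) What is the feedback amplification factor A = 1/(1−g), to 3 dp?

Convert to gains: g_wv = 1.6/3.2 = 0.5; g_ice = 0.588/3.2 = 0.1837.
Total gain g = 0.6837.
A = 1/(1 − 0.6837) = 3.162.

3.162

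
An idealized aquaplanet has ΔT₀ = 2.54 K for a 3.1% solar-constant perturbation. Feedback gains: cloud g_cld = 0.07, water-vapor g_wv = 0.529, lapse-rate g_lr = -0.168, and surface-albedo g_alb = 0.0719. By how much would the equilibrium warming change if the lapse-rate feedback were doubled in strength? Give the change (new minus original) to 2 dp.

-1.29 K

Original: g = 0.5029, ΔT = 2.54/(1−0.5029) = 5.1096 K.
With doubled lapse-rate: g' = 0.3349, ΔT' = 2.54/(1−0.3349) = 3.8190 K.
Change = 3.8190 − 5.1096 = -1.29 K.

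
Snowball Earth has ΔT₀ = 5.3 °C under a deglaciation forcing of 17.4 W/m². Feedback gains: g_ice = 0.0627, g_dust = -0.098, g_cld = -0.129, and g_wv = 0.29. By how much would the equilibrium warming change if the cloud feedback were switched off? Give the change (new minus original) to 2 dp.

Original: g = 0.1257, ΔT = 5.3/(1−0.1257) = 6.0620 °C.
Without cloud: g' = 0.2547, ΔT' = 5.3/(1−0.2547) = 7.1112 °C.
Change = 7.1112 − 6.0620 = 1.05 °C.

1.05 °C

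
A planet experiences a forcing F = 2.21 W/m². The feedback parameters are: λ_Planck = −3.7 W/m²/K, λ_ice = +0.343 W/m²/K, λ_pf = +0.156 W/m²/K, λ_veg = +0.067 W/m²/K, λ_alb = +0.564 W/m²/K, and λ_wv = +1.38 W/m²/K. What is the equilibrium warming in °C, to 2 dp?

Net feedback parameter λ = (−3.7) + (+0.343) + (+0.156) + (+0.067) + (+0.564) + (+1.38) = -1.19 W/m²/K.
ΔT = −F/λ = −2.21/(-1.19) = 1.86 °C.

1.86 °C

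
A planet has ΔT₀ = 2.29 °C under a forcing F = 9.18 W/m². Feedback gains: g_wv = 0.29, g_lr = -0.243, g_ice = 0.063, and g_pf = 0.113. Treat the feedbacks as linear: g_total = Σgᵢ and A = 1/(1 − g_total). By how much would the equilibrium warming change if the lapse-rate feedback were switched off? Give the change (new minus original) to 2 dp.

1.34 °C

Original: g = 0.223, ΔT = 2.29/(1−0.223) = 2.9472 °C.
Without lapse-rate: g' = 0.466, ΔT' = 2.29/(1−0.466) = 4.2884 °C.
Change = 4.2884 − 2.9472 = 1.34 °C.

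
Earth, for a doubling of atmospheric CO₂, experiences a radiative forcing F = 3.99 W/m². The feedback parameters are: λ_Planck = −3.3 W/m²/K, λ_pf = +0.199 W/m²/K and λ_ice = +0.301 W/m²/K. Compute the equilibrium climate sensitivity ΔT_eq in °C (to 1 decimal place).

1.4 °C

Net feedback parameter λ = (−3.3) + (+0.199) + (+0.301) = -2.8 W/m²/K.
ΔT = −F/λ = −3.99/(-2.8) = 1.4 °C.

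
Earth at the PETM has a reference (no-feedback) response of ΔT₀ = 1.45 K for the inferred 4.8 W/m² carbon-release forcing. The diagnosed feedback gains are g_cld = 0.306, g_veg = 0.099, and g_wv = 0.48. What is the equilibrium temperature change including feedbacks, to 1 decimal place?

12.6 K

Total gain g = 0.306 + 0.099 + 0.48 = 0.885.
Amplification A = 1/(1 − 0.885) = 8.696.
ΔT = 1.45 × 8.696 = 12.6 K.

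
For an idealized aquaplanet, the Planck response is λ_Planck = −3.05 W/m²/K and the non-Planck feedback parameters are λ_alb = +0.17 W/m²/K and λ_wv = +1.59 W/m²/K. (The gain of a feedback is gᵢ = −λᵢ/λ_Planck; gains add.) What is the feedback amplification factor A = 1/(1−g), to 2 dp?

Convert to gains: g_alb = 0.17/3.05 = 0.05574; g_wv = 1.59/3.05 = 0.5213.
Total gain g = 0.57704.
A = 1/(1 − 0.57704) = 2.36.

2.36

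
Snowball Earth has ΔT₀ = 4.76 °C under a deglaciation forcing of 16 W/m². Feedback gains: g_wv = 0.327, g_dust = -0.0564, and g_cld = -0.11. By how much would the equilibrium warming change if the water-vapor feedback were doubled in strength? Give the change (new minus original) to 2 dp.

3.62 °C

Original: g = 0.1606, ΔT = 4.76/(1−0.1606) = 5.6707 °C.
With doubled water-vapor: g' = 0.4876, ΔT' = 4.76/(1−0.4876) = 9.2896 °C.
Change = 9.2896 − 5.6707 = 3.62 °C.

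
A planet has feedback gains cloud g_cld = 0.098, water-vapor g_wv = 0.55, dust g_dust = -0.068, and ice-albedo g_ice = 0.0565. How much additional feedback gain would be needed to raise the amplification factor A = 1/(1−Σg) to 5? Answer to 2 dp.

0.16

Current total gain = 0.6365.
Target gain for A = 5: g* = 1 − 1/5 = 0.8.
Additional gain needed = 0.8 − 0.6365 = 0.16.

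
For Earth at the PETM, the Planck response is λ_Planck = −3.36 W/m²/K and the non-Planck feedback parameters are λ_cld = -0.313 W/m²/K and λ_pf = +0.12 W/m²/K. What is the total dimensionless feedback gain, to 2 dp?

Convert to gains: g_cld = -0.313/3.36 = -0.09315; g_pf = 0.12/3.36 = 0.03571.
Total gain g = -0.05744.

-0.06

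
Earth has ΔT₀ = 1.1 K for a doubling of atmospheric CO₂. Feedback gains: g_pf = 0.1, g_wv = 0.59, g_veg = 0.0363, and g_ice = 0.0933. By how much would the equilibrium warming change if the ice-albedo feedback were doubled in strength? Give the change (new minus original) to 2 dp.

6.53 K

Original: g = 0.8196, ΔT = 1.1/(1−0.8196) = 6.0976 K.
With doubled ice-albedo: g' = 0.9129, ΔT' = 1.1/(1−0.9129) = 12.6292 K.
Change = 12.6292 − 6.0976 = 6.53 K.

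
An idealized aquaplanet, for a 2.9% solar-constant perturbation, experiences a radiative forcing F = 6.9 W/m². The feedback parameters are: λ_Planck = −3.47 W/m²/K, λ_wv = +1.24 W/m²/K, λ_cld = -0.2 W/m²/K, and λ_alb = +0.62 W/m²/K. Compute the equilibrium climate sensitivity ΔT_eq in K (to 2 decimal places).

3.81 K

Net feedback parameter λ = (−3.47) + (+1.24) + (-0.2) + (+0.62) = -1.81 W/m²/K.
ΔT = −F/λ = −6.9/(-1.81) = 3.81 K.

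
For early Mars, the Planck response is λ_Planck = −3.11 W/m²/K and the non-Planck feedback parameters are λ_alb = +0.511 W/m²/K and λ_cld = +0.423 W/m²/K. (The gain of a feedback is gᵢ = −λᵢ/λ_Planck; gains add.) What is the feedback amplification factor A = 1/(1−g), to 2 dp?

1.43

Convert to gains: g_alb = 0.511/3.11 = 0.1643; g_cld = 0.423/3.11 = 0.136.
Total gain g = 0.3003.
A = 1/(1 − 0.3003) = 1.43.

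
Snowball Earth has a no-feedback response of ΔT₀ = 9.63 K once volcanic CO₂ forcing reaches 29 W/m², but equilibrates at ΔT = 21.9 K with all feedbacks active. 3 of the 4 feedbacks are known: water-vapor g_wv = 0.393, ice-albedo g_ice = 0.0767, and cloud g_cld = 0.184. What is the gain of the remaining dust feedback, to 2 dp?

-0.09

Amplification A = ΔT/ΔT₀ = 21.9/9.63 = 2.274.
Total gain g = 1 − 1/A = 1 − 1/2.274 = 0.5602.
Known gains sum to 0.393 + 0.0767 + 0.184 = 0.6537.
g_dust = 0.5602 − 0.6537 = -0.09.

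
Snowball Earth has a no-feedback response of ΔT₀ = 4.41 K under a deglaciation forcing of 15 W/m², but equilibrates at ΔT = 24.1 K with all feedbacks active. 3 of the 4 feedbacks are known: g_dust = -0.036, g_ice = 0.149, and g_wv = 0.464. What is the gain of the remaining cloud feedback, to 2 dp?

Amplification A = ΔT/ΔT₀ = 24.1/4.41 = 5.465.
Total gain g = 1 − 1/A = 1 − 1/5.465 = 0.817.
Known gains sum to -0.036 + 0.149 + 0.464 = 0.577.
g_cld = 0.817 − 0.577 = 0.24.

0.24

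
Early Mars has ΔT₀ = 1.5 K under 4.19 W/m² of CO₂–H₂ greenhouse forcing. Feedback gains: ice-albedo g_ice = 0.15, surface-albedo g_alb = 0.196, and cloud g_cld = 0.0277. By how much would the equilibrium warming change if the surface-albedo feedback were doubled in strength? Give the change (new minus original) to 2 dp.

Original: g = 0.3737, ΔT = 1.5/(1−0.3737) = 2.3950 K.
With doubled surface-albedo: g' = 0.5697, ΔT' = 1.5/(1−0.5697) = 3.4859 K.
Change = 3.4859 − 2.3950 = 1.09 K.

1.09 K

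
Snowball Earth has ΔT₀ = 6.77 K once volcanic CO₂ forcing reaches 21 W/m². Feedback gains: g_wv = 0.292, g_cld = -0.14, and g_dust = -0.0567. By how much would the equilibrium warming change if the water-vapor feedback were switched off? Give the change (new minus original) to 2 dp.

-1.83 K

Original: g = 0.0953, ΔT = 6.77/(1−0.0953) = 7.4831 K.
Without water-vapor: g' = -0.1967, ΔT' = 6.77/(1+0.1967) = 5.6572 K.
Change = 5.6572 − 7.4831 = -1.83 K.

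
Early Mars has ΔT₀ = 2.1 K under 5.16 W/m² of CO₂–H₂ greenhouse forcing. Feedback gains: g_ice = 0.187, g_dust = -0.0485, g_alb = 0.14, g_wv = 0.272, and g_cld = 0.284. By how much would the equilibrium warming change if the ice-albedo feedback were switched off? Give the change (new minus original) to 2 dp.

Original: g = 0.8345, ΔT = 2.1/(1−0.8345) = 12.6888 K.
Without ice-albedo: g' = 0.6475, ΔT' = 2.1/(1−0.6475) = 5.9574 K.
Change = 5.9574 − 12.6888 = -6.73 K.

-6.73 K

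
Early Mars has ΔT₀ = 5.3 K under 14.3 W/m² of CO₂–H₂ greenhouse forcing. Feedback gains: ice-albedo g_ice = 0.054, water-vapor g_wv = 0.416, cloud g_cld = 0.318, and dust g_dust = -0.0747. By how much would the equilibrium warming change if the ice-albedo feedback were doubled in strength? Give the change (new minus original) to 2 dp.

4.29 K

Original: g = 0.7133, ΔT = 5.3/(1−0.7133) = 18.4862 K.
With doubled ice-albedo: g' = 0.7673, ΔT' = 5.3/(1−0.7673) = 22.7761 K.
Change = 22.7761 − 18.4862 = 4.29 K.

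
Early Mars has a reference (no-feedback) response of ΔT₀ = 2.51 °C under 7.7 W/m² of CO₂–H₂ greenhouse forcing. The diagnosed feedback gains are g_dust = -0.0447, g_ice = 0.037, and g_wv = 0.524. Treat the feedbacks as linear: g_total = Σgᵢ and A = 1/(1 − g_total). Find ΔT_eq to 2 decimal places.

5.19 °C

Total gain g = -0.0447 + 0.037 + 0.524 = 0.5163.
Amplification A = 1/(1 − 0.5163) = 2.067.
ΔT = 2.51 × 2.067 = 5.19 °C.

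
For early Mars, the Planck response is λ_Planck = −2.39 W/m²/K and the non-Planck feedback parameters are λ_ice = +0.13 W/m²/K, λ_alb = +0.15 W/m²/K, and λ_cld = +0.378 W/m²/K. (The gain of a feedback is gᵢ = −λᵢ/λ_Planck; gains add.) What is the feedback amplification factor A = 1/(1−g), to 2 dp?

Convert to gains: g_ice = 0.13/2.39 = 0.05439; g_alb = 0.15/2.39 = 0.06276; g_cld = 0.378/2.39 = 0.1582.
Total gain g = 0.27535.
A = 1/(1 − 0.27535) = 1.38.

1.38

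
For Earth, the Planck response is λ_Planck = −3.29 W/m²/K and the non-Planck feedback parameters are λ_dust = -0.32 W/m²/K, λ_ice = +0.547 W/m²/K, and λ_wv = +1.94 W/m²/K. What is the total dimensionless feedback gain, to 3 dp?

0.659

Convert to gains: g_dust = -0.32/3.29 = -0.09726; g_ice = 0.547/3.29 = 0.1663; g_wv = 1.94/3.29 = 0.5897.
Total gain g = 0.65874.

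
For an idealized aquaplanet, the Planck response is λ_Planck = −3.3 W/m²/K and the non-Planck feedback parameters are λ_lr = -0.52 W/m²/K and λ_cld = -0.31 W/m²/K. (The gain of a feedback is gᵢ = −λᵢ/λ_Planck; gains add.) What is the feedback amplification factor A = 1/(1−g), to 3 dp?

0.799

Convert to gains: g_lr = -0.52/3.3 = -0.1576; g_cld = -0.31/3.3 = -0.09394.
Total gain g = -0.25154.
A = 1/(1 + 0.25154) = 0.799.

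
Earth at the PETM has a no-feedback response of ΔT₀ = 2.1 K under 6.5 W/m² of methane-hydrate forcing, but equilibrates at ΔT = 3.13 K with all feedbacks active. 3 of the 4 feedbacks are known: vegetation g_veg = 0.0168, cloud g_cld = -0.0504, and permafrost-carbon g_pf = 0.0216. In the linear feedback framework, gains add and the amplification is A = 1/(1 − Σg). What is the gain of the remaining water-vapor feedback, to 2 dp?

Amplification A = ΔT/ΔT₀ = 3.13/2.1 = 1.49.
Total gain g = 1 − 1/A = 1 − 1/1.49 = 0.3289.
Known gains sum to 0.0168 − 0.0504 + 0.0216 = -0.012.
g_wv = 0.3289 + 0.012 = 0.34.

0.34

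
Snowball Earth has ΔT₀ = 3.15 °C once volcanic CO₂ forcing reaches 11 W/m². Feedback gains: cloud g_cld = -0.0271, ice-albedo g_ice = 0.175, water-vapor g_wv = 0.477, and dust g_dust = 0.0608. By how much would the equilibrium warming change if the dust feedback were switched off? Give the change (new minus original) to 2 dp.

Original: g = 0.6857, ΔT = 3.15/(1−0.6857) = 10.0223 °C.
Without dust: g' = 0.6249, ΔT' = 3.15/(1−0.6249) = 8.3978 °C.
Change = 8.3978 − 10.0223 = -1.62 °C.

-1.62 °C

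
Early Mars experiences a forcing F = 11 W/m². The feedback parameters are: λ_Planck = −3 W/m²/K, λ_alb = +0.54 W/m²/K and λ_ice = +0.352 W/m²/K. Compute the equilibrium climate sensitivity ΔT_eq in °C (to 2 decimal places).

Net feedback parameter λ = (−3) + (+0.54) + (+0.352) = -2.108 W/m²/K.
ΔT = −F/λ = −11/(-2.108) = 5.22 °C.

5.22 °C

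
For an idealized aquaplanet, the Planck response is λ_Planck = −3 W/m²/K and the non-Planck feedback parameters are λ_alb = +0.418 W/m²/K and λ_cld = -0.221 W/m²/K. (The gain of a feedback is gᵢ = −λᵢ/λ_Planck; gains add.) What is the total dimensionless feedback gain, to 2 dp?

Convert to gains: g_alb = 0.418/3 = 0.1393; g_cld = -0.221/3 = -0.07367.
Total gain g = 0.06563.

0.07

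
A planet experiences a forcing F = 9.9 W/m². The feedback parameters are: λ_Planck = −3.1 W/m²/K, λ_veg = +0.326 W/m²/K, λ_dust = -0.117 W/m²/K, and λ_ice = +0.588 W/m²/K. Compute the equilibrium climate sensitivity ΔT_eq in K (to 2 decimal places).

Net feedback parameter λ = (−3.1) + (+0.326) + (-0.117) + (+0.588) = -2.303 W/m²/K.
ΔT = −F/λ = −9.9/(-2.303) = 4.30 K.

4.30 K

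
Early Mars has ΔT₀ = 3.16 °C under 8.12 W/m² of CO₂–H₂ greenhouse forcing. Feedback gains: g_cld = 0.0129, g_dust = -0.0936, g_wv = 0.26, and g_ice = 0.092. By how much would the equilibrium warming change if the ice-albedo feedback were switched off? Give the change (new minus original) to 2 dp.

Original: g = 0.2713, ΔT = 3.16/(1−0.2713) = 4.3365 °C.
Without ice-albedo: g' = 0.1793, ΔT' = 3.16/(1−0.1793) = 3.8504 °C.
Change = 3.8504 − 4.3365 = -0.49 °C.

-0.49 °C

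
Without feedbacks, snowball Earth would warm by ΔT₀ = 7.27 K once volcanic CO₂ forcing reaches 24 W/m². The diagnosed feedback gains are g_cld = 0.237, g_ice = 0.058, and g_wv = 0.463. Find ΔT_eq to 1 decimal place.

Total gain g = 0.237 + 0.058 + 0.463 = 0.758.
Amplification A = 1/(1 − 0.758) = 4.132.
ΔT = 7.27 × 4.132 = 30.0 K.

30.0 K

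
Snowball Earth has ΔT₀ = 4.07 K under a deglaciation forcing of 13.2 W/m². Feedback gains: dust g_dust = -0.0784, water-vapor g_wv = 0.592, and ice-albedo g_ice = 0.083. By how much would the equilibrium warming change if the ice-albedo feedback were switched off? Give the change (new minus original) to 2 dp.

-1.72 K

Original: g = 0.5966, ΔT = 4.07/(1−0.5966) = 10.0892 K.
Without ice-albedo: g' = 0.5136, ΔT' = 4.07/(1−0.5136) = 8.3676 K.
Change = 8.3676 − 10.0892 = -1.72 K.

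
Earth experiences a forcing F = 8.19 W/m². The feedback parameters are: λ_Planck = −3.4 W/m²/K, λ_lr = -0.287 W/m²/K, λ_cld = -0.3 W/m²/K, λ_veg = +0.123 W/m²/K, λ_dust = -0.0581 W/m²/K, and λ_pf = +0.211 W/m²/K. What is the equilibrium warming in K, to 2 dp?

Net feedback parameter λ = (−3.4) + (-0.287) + (-0.3) + (+0.123) + (-0.0581) + (+0.211) = -3.7111 W/m²/K.
ΔT = −F/λ = −8.19/(-3.7111) = 2.21 K.

2.21 K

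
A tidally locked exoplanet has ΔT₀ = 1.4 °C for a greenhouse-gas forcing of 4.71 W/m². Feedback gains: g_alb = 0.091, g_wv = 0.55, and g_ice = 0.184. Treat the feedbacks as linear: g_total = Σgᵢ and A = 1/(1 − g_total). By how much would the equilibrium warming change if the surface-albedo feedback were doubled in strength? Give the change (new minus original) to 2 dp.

Original: g = 0.825, ΔT = 1.4/(1−0.825) = 8.0000 °C.
With doubled surface-albedo: g' = 0.916, ΔT' = 1.4/(1−0.916) = 16.6667 °C.
Change = 16.6667 − 8.0000 = 8.67 °C.

8.67 °C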